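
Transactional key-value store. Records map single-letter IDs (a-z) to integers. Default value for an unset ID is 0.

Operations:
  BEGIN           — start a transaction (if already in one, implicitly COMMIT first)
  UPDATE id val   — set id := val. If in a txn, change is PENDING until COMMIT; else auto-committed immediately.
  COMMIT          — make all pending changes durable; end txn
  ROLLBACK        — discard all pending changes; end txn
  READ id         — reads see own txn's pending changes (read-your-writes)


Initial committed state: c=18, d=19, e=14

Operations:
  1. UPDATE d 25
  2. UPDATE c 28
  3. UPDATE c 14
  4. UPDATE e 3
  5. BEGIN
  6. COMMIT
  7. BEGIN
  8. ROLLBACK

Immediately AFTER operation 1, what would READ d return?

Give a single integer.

Initial committed: {c=18, d=19, e=14}
Op 1: UPDATE d=25 (auto-commit; committed d=25)
After op 1: visible(d) = 25 (pending={}, committed={c=18, d=25, e=14})

Answer: 25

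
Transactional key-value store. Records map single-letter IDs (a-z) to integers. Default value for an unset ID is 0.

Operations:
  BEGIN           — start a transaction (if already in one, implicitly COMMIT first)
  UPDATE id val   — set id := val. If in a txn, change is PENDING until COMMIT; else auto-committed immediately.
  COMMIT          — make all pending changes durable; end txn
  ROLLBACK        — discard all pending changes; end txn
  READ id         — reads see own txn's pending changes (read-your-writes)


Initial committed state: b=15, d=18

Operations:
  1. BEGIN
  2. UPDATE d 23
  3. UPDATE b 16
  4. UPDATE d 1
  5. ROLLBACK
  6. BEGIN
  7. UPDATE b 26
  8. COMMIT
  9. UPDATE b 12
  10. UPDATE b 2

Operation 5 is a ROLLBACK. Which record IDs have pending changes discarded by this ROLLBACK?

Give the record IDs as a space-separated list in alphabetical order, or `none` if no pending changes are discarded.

Initial committed: {b=15, d=18}
Op 1: BEGIN: in_txn=True, pending={}
Op 2: UPDATE d=23 (pending; pending now {d=23})
Op 3: UPDATE b=16 (pending; pending now {b=16, d=23})
Op 4: UPDATE d=1 (pending; pending now {b=16, d=1})
Op 5: ROLLBACK: discarded pending ['b', 'd']; in_txn=False
Op 6: BEGIN: in_txn=True, pending={}
Op 7: UPDATE b=26 (pending; pending now {b=26})
Op 8: COMMIT: merged ['b'] into committed; committed now {b=26, d=18}
Op 9: UPDATE b=12 (auto-commit; committed b=12)
Op 10: UPDATE b=2 (auto-commit; committed b=2)
ROLLBACK at op 5 discards: ['b', 'd']

Answer: b d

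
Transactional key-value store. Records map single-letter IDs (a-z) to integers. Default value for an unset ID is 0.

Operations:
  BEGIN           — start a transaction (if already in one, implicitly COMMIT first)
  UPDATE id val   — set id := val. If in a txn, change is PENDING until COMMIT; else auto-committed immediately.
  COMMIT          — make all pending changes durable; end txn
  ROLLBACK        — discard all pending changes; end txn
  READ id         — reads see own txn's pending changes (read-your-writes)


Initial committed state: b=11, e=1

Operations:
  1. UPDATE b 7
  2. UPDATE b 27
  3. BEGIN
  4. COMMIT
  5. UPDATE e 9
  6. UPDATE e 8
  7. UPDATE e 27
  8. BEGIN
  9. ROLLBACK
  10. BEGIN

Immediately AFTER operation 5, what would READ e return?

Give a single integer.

Answer: 9

Derivation:
Initial committed: {b=11, e=1}
Op 1: UPDATE b=7 (auto-commit; committed b=7)
Op 2: UPDATE b=27 (auto-commit; committed b=27)
Op 3: BEGIN: in_txn=True, pending={}
Op 4: COMMIT: merged [] into committed; committed now {b=27, e=1}
Op 5: UPDATE e=9 (auto-commit; committed e=9)
After op 5: visible(e) = 9 (pending={}, committed={b=27, e=9})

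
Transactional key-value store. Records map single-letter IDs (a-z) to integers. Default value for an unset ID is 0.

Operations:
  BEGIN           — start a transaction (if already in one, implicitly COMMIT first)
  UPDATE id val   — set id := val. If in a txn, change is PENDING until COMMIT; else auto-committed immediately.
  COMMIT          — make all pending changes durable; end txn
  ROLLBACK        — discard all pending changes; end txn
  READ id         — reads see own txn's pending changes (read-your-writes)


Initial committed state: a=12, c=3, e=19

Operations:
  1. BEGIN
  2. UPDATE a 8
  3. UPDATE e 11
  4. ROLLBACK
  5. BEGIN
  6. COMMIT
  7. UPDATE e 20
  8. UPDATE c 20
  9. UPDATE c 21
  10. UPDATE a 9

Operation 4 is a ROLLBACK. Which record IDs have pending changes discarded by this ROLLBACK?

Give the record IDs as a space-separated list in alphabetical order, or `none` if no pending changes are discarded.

Answer: a e

Derivation:
Initial committed: {a=12, c=3, e=19}
Op 1: BEGIN: in_txn=True, pending={}
Op 2: UPDATE a=8 (pending; pending now {a=8})
Op 3: UPDATE e=11 (pending; pending now {a=8, e=11})
Op 4: ROLLBACK: discarded pending ['a', 'e']; in_txn=False
Op 5: BEGIN: in_txn=True, pending={}
Op 6: COMMIT: merged [] into committed; committed now {a=12, c=3, e=19}
Op 7: UPDATE e=20 (auto-commit; committed e=20)
Op 8: UPDATE c=20 (auto-commit; committed c=20)
Op 9: UPDATE c=21 (auto-commit; committed c=21)
Op 10: UPDATE a=9 (auto-commit; committed a=9)
ROLLBACK at op 4 discards: ['a', 'e']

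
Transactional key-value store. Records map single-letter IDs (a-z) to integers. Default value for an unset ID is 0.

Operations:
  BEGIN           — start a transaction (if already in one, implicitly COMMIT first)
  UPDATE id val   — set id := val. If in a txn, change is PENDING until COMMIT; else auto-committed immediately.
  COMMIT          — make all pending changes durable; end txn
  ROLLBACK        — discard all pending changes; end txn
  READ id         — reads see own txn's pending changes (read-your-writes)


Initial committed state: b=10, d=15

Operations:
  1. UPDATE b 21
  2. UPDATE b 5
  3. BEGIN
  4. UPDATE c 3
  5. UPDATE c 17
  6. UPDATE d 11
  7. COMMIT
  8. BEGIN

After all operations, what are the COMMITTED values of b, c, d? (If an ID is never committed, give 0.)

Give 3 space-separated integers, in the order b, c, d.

Initial committed: {b=10, d=15}
Op 1: UPDATE b=21 (auto-commit; committed b=21)
Op 2: UPDATE b=5 (auto-commit; committed b=5)
Op 3: BEGIN: in_txn=True, pending={}
Op 4: UPDATE c=3 (pending; pending now {c=3})
Op 5: UPDATE c=17 (pending; pending now {c=17})
Op 6: UPDATE d=11 (pending; pending now {c=17, d=11})
Op 7: COMMIT: merged ['c', 'd'] into committed; committed now {b=5, c=17, d=11}
Op 8: BEGIN: in_txn=True, pending={}
Final committed: {b=5, c=17, d=11}

Answer: 5 17 11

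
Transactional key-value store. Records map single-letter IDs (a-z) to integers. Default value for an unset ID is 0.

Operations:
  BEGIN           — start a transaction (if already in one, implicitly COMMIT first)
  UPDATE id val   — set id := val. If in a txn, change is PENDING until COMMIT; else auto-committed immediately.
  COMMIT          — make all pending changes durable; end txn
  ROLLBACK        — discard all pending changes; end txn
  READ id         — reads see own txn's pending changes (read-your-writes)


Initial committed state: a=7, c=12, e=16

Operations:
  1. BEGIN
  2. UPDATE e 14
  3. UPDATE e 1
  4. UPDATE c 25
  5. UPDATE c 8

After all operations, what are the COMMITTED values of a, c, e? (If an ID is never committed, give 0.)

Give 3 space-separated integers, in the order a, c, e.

Answer: 7 12 16

Derivation:
Initial committed: {a=7, c=12, e=16}
Op 1: BEGIN: in_txn=True, pending={}
Op 2: UPDATE e=14 (pending; pending now {e=14})
Op 3: UPDATE e=1 (pending; pending now {e=1})
Op 4: UPDATE c=25 (pending; pending now {c=25, e=1})
Op 5: UPDATE c=8 (pending; pending now {c=8, e=1})
Final committed: {a=7, c=12, e=16}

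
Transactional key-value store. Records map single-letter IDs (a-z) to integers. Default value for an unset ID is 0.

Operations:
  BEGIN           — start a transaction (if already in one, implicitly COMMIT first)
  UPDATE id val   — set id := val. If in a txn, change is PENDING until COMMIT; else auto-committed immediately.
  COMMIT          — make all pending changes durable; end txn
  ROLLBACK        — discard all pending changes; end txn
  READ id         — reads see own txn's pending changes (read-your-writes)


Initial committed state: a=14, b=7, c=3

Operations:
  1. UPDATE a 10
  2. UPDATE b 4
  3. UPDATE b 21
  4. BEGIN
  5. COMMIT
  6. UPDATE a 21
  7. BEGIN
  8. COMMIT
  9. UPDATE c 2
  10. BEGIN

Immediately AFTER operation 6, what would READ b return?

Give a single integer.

Initial committed: {a=14, b=7, c=3}
Op 1: UPDATE a=10 (auto-commit; committed a=10)
Op 2: UPDATE b=4 (auto-commit; committed b=4)
Op 3: UPDATE b=21 (auto-commit; committed b=21)
Op 4: BEGIN: in_txn=True, pending={}
Op 5: COMMIT: merged [] into committed; committed now {a=10, b=21, c=3}
Op 6: UPDATE a=21 (auto-commit; committed a=21)
After op 6: visible(b) = 21 (pending={}, committed={a=21, b=21, c=3})

Answer: 21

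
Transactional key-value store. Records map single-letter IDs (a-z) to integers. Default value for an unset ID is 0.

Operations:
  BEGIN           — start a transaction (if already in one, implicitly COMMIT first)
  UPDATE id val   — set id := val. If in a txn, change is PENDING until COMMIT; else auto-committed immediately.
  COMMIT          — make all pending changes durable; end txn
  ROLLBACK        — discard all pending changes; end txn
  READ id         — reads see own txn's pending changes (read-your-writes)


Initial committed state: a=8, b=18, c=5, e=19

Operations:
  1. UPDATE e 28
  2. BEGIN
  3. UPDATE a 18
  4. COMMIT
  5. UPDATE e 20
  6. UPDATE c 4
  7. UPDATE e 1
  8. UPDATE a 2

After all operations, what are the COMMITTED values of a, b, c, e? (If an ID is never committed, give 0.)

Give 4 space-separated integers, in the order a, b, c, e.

Answer: 2 18 4 1

Derivation:
Initial committed: {a=8, b=18, c=5, e=19}
Op 1: UPDATE e=28 (auto-commit; committed e=28)
Op 2: BEGIN: in_txn=True, pending={}
Op 3: UPDATE a=18 (pending; pending now {a=18})
Op 4: COMMIT: merged ['a'] into committed; committed now {a=18, b=18, c=5, e=28}
Op 5: UPDATE e=20 (auto-commit; committed e=20)
Op 6: UPDATE c=4 (auto-commit; committed c=4)
Op 7: UPDATE e=1 (auto-commit; committed e=1)
Op 8: UPDATE a=2 (auto-commit; committed a=2)
Final committed: {a=2, b=18, c=4, e=1}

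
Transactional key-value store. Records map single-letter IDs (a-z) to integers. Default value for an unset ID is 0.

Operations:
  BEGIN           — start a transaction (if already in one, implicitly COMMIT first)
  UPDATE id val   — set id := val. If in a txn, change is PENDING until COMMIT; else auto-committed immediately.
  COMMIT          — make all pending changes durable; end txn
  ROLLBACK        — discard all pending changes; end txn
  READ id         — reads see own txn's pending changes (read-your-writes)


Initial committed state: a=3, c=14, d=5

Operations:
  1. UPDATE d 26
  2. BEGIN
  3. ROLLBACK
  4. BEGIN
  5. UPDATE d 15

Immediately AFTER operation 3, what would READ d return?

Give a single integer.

Initial committed: {a=3, c=14, d=5}
Op 1: UPDATE d=26 (auto-commit; committed d=26)
Op 2: BEGIN: in_txn=True, pending={}
Op 3: ROLLBACK: discarded pending []; in_txn=False
After op 3: visible(d) = 26 (pending={}, committed={a=3, c=14, d=26})

Answer: 26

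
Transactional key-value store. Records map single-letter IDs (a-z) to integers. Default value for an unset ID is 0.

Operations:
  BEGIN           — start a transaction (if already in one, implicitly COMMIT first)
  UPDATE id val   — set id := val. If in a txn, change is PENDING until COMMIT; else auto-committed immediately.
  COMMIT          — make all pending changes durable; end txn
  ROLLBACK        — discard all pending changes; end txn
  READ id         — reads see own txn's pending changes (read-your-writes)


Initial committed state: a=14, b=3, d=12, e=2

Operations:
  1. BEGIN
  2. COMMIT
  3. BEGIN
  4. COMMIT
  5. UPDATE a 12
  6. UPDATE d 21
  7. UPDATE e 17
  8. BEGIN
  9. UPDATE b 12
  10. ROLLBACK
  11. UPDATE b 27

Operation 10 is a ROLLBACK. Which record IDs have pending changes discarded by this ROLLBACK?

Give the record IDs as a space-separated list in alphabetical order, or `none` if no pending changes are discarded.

Initial committed: {a=14, b=3, d=12, e=2}
Op 1: BEGIN: in_txn=True, pending={}
Op 2: COMMIT: merged [] into committed; committed now {a=14, b=3, d=12, e=2}
Op 3: BEGIN: in_txn=True, pending={}
Op 4: COMMIT: merged [] into committed; committed now {a=14, b=3, d=12, e=2}
Op 5: UPDATE a=12 (auto-commit; committed a=12)
Op 6: UPDATE d=21 (auto-commit; committed d=21)
Op 7: UPDATE e=17 (auto-commit; committed e=17)
Op 8: BEGIN: in_txn=True, pending={}
Op 9: UPDATE b=12 (pending; pending now {b=12})
Op 10: ROLLBACK: discarded pending ['b']; in_txn=False
Op 11: UPDATE b=27 (auto-commit; committed b=27)
ROLLBACK at op 10 discards: ['b']

Answer: b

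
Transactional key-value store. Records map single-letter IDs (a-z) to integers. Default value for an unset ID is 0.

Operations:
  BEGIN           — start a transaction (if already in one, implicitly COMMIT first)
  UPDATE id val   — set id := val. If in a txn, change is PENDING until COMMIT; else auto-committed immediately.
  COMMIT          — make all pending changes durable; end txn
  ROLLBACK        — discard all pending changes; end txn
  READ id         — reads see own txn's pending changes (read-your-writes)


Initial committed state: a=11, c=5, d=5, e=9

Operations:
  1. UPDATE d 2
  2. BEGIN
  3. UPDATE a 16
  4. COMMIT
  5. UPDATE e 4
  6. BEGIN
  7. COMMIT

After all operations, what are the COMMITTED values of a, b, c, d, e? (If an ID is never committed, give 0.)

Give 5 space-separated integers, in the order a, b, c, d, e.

Initial committed: {a=11, c=5, d=5, e=9}
Op 1: UPDATE d=2 (auto-commit; committed d=2)
Op 2: BEGIN: in_txn=True, pending={}
Op 3: UPDATE a=16 (pending; pending now {a=16})
Op 4: COMMIT: merged ['a'] into committed; committed now {a=16, c=5, d=2, e=9}
Op 5: UPDATE e=4 (auto-commit; committed e=4)
Op 6: BEGIN: in_txn=True, pending={}
Op 7: COMMIT: merged [] into committed; committed now {a=16, c=5, d=2, e=4}
Final committed: {a=16, c=5, d=2, e=4}

Answer: 16 0 5 2 4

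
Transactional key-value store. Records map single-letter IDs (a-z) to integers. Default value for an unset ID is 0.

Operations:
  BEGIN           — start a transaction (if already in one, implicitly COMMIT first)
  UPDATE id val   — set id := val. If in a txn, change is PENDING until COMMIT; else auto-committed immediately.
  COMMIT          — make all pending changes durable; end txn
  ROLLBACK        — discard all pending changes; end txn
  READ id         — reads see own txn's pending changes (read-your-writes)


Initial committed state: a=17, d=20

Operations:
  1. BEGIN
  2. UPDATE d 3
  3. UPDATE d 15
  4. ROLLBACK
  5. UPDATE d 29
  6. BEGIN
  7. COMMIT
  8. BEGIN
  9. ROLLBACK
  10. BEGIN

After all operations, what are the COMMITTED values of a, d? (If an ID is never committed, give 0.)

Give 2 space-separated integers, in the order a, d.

Answer: 17 29

Derivation:
Initial committed: {a=17, d=20}
Op 1: BEGIN: in_txn=True, pending={}
Op 2: UPDATE d=3 (pending; pending now {d=3})
Op 3: UPDATE d=15 (pending; pending now {d=15})
Op 4: ROLLBACK: discarded pending ['d']; in_txn=False
Op 5: UPDATE d=29 (auto-commit; committed d=29)
Op 6: BEGIN: in_txn=True, pending={}
Op 7: COMMIT: merged [] into committed; committed now {a=17, d=29}
Op 8: BEGIN: in_txn=True, pending={}
Op 9: ROLLBACK: discarded pending []; in_txn=False
Op 10: BEGIN: in_txn=True, pending={}
Final committed: {a=17, d=29}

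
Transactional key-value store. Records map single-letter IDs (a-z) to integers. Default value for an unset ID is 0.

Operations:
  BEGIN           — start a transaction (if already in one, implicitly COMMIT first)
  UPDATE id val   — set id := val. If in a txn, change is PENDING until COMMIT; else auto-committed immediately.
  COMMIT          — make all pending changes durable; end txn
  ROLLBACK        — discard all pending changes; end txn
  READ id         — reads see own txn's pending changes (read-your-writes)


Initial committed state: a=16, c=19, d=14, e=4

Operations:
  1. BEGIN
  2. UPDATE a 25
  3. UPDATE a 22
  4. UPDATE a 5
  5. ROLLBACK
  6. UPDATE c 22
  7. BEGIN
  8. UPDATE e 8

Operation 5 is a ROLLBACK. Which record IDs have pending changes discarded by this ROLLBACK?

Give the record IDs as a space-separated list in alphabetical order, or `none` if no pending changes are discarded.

Initial committed: {a=16, c=19, d=14, e=4}
Op 1: BEGIN: in_txn=True, pending={}
Op 2: UPDATE a=25 (pending; pending now {a=25})
Op 3: UPDATE a=22 (pending; pending now {a=22})
Op 4: UPDATE a=5 (pending; pending now {a=5})
Op 5: ROLLBACK: discarded pending ['a']; in_txn=False
Op 6: UPDATE c=22 (auto-commit; committed c=22)
Op 7: BEGIN: in_txn=True, pending={}
Op 8: UPDATE e=8 (pending; pending now {e=8})
ROLLBACK at op 5 discards: ['a']

Answer: a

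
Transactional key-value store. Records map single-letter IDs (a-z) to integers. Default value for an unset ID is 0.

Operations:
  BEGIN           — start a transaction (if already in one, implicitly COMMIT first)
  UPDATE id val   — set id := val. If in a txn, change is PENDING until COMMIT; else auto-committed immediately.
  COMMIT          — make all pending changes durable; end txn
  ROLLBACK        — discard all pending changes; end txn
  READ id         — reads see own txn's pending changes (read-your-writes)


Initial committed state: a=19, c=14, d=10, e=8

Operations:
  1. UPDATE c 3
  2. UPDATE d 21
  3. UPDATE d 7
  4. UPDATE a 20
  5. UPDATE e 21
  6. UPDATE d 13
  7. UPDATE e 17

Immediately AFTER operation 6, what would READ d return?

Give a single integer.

Initial committed: {a=19, c=14, d=10, e=8}
Op 1: UPDATE c=3 (auto-commit; committed c=3)
Op 2: UPDATE d=21 (auto-commit; committed d=21)
Op 3: UPDATE d=7 (auto-commit; committed d=7)
Op 4: UPDATE a=20 (auto-commit; committed a=20)
Op 5: UPDATE e=21 (auto-commit; committed e=21)
Op 6: UPDATE d=13 (auto-commit; committed d=13)
After op 6: visible(d) = 13 (pending={}, committed={a=20, c=3, d=13, e=21})

Answer: 13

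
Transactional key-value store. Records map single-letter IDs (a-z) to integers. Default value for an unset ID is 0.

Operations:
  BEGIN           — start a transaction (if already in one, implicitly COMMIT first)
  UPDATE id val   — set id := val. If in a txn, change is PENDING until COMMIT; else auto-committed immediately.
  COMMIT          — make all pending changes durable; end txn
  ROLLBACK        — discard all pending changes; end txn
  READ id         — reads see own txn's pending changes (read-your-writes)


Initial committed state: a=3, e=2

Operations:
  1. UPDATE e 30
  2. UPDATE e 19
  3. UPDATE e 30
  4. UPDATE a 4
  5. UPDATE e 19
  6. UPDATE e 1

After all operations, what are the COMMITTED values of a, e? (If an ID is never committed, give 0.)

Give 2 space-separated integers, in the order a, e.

Answer: 4 1

Derivation:
Initial committed: {a=3, e=2}
Op 1: UPDATE e=30 (auto-commit; committed e=30)
Op 2: UPDATE e=19 (auto-commit; committed e=19)
Op 3: UPDATE e=30 (auto-commit; committed e=30)
Op 4: UPDATE a=4 (auto-commit; committed a=4)
Op 5: UPDATE e=19 (auto-commit; committed e=19)
Op 6: UPDATE e=1 (auto-commit; committed e=1)
Final committed: {a=4, e=1}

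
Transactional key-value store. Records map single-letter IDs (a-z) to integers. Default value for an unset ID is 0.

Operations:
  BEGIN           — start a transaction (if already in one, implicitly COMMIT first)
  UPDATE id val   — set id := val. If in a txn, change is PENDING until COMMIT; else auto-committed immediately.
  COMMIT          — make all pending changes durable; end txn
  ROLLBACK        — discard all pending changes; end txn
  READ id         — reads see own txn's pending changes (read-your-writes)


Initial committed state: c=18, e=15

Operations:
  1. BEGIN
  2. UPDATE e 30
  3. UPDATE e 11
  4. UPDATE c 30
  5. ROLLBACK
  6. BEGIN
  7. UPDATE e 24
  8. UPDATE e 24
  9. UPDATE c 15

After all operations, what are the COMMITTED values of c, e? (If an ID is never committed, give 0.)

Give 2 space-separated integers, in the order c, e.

Initial committed: {c=18, e=15}
Op 1: BEGIN: in_txn=True, pending={}
Op 2: UPDATE e=30 (pending; pending now {e=30})
Op 3: UPDATE e=11 (pending; pending now {e=11})
Op 4: UPDATE c=30 (pending; pending now {c=30, e=11})
Op 5: ROLLBACK: discarded pending ['c', 'e']; in_txn=False
Op 6: BEGIN: in_txn=True, pending={}
Op 7: UPDATE e=24 (pending; pending now {e=24})
Op 8: UPDATE e=24 (pending; pending now {e=24})
Op 9: UPDATE c=15 (pending; pending now {c=15, e=24})
Final committed: {c=18, e=15}

Answer: 18 15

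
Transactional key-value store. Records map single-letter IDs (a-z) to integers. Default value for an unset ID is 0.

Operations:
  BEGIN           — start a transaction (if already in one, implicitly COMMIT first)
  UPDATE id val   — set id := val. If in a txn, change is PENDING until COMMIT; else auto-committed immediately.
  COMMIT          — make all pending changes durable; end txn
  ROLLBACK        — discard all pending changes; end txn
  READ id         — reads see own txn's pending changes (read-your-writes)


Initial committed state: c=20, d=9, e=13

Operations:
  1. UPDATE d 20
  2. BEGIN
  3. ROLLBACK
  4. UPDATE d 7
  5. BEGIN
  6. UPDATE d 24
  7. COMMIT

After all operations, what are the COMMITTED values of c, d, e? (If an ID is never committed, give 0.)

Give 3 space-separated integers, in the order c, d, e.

Initial committed: {c=20, d=9, e=13}
Op 1: UPDATE d=20 (auto-commit; committed d=20)
Op 2: BEGIN: in_txn=True, pending={}
Op 3: ROLLBACK: discarded pending []; in_txn=False
Op 4: UPDATE d=7 (auto-commit; committed d=7)
Op 5: BEGIN: in_txn=True, pending={}
Op 6: UPDATE d=24 (pending; pending now {d=24})
Op 7: COMMIT: merged ['d'] into committed; committed now {c=20, d=24, e=13}
Final committed: {c=20, d=24, e=13}

Answer: 20 24 13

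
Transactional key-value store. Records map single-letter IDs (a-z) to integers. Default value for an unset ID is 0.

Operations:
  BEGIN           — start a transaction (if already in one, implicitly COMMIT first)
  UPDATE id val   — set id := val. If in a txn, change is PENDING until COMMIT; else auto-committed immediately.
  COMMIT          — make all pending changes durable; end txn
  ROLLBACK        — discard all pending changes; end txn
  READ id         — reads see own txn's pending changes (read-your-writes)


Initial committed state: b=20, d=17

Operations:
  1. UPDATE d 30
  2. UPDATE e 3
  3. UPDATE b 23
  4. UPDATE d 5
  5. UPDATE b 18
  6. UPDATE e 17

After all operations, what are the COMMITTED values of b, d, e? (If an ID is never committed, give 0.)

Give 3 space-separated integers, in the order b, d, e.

Initial committed: {b=20, d=17}
Op 1: UPDATE d=30 (auto-commit; committed d=30)
Op 2: UPDATE e=3 (auto-commit; committed e=3)
Op 3: UPDATE b=23 (auto-commit; committed b=23)
Op 4: UPDATE d=5 (auto-commit; committed d=5)
Op 5: UPDATE b=18 (auto-commit; committed b=18)
Op 6: UPDATE e=17 (auto-commit; committed e=17)
Final committed: {b=18, d=5, e=17}

Answer: 18 5 17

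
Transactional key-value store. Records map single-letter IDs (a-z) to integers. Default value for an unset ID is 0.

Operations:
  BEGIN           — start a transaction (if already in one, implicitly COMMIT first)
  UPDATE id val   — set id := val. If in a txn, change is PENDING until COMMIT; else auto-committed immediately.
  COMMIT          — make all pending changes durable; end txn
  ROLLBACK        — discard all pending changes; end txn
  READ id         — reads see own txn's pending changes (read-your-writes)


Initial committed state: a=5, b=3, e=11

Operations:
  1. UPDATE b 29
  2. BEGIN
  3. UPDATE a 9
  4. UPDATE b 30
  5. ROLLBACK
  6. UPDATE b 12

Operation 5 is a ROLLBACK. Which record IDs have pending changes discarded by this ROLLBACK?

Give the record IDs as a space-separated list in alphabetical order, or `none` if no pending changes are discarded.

Answer: a b

Derivation:
Initial committed: {a=5, b=3, e=11}
Op 1: UPDATE b=29 (auto-commit; committed b=29)
Op 2: BEGIN: in_txn=True, pending={}
Op 3: UPDATE a=9 (pending; pending now {a=9})
Op 4: UPDATE b=30 (pending; pending now {a=9, b=30})
Op 5: ROLLBACK: discarded pending ['a', 'b']; in_txn=False
Op 6: UPDATE b=12 (auto-commit; committed b=12)
ROLLBACK at op 5 discards: ['a', 'b']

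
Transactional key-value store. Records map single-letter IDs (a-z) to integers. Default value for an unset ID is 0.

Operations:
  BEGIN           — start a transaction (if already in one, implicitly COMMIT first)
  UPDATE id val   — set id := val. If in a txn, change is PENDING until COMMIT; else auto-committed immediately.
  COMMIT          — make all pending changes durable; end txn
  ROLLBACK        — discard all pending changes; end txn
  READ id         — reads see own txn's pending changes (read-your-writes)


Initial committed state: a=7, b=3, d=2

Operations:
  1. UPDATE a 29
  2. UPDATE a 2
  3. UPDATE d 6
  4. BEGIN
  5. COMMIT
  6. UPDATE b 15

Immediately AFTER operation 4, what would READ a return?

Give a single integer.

Answer: 2

Derivation:
Initial committed: {a=7, b=3, d=2}
Op 1: UPDATE a=29 (auto-commit; committed a=29)
Op 2: UPDATE a=2 (auto-commit; committed a=2)
Op 3: UPDATE d=6 (auto-commit; committed d=6)
Op 4: BEGIN: in_txn=True, pending={}
After op 4: visible(a) = 2 (pending={}, committed={a=2, b=3, d=6})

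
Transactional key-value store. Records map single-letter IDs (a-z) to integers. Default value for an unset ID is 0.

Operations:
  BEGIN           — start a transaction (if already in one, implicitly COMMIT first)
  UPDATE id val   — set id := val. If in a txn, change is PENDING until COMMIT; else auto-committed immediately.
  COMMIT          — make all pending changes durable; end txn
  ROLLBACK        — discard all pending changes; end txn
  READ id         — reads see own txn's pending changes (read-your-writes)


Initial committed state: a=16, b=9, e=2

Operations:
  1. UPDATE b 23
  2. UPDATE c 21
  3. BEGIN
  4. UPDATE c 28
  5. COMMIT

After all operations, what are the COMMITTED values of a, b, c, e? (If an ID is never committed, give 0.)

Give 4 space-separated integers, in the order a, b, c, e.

Answer: 16 23 28 2

Derivation:
Initial committed: {a=16, b=9, e=2}
Op 1: UPDATE b=23 (auto-commit; committed b=23)
Op 2: UPDATE c=21 (auto-commit; committed c=21)
Op 3: BEGIN: in_txn=True, pending={}
Op 4: UPDATE c=28 (pending; pending now {c=28})
Op 5: COMMIT: merged ['c'] into committed; committed now {a=16, b=23, c=28, e=2}
Final committed: {a=16, b=23, c=28, e=2}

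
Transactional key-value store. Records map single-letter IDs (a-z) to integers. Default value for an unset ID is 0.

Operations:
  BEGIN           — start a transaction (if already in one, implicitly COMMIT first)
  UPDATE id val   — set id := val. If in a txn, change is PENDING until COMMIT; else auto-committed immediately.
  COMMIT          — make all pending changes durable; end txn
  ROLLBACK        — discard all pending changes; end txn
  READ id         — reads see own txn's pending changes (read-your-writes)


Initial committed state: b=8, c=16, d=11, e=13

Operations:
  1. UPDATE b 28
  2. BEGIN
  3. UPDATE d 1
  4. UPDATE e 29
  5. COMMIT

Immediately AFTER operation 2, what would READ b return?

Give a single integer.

Initial committed: {b=8, c=16, d=11, e=13}
Op 1: UPDATE b=28 (auto-commit; committed b=28)
Op 2: BEGIN: in_txn=True, pending={}
After op 2: visible(b) = 28 (pending={}, committed={b=28, c=16, d=11, e=13})

Answer: 28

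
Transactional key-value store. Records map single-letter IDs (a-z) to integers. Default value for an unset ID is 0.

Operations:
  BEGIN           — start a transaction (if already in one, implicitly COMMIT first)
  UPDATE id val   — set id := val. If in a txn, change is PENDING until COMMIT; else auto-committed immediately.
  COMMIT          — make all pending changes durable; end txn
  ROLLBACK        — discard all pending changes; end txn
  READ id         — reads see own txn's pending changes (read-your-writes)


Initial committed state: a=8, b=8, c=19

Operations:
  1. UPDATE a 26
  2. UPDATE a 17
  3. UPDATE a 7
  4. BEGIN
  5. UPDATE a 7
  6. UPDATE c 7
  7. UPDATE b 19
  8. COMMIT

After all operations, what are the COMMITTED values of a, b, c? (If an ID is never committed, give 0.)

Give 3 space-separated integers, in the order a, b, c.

Answer: 7 19 7

Derivation:
Initial committed: {a=8, b=8, c=19}
Op 1: UPDATE a=26 (auto-commit; committed a=26)
Op 2: UPDATE a=17 (auto-commit; committed a=17)
Op 3: UPDATE a=7 (auto-commit; committed a=7)
Op 4: BEGIN: in_txn=True, pending={}
Op 5: UPDATE a=7 (pending; pending now {a=7})
Op 6: UPDATE c=7 (pending; pending now {a=7, c=7})
Op 7: UPDATE b=19 (pending; pending now {a=7, b=19, c=7})
Op 8: COMMIT: merged ['a', 'b', 'c'] into committed; committed now {a=7, b=19, c=7}
Final committed: {a=7, b=19, c=7}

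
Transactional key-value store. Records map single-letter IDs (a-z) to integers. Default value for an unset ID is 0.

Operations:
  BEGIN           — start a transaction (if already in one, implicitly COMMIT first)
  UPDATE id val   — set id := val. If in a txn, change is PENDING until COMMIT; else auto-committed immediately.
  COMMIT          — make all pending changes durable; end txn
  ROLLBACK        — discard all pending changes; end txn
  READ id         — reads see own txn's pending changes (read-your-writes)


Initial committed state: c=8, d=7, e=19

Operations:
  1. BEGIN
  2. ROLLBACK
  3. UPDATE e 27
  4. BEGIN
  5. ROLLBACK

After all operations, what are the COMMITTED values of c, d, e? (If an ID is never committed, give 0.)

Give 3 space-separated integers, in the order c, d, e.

Answer: 8 7 27

Derivation:
Initial committed: {c=8, d=7, e=19}
Op 1: BEGIN: in_txn=True, pending={}
Op 2: ROLLBACK: discarded pending []; in_txn=False
Op 3: UPDATE e=27 (auto-commit; committed e=27)
Op 4: BEGIN: in_txn=True, pending={}
Op 5: ROLLBACK: discarded pending []; in_txn=False
Final committed: {c=8, d=7, e=27}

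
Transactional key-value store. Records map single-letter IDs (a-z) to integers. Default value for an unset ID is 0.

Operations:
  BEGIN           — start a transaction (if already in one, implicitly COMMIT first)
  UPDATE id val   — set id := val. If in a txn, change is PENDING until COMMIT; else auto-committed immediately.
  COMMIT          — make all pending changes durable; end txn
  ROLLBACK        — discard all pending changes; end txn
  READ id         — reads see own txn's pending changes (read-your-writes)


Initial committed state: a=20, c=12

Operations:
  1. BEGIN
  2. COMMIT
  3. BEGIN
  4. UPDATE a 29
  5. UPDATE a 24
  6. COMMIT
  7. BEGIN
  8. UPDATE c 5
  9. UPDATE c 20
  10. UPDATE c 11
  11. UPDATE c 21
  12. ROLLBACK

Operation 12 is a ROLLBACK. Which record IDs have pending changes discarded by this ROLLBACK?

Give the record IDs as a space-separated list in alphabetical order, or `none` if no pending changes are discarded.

Initial committed: {a=20, c=12}
Op 1: BEGIN: in_txn=True, pending={}
Op 2: COMMIT: merged [] into committed; committed now {a=20, c=12}
Op 3: BEGIN: in_txn=True, pending={}
Op 4: UPDATE a=29 (pending; pending now {a=29})
Op 5: UPDATE a=24 (pending; pending now {a=24})
Op 6: COMMIT: merged ['a'] into committed; committed now {a=24, c=12}
Op 7: BEGIN: in_txn=True, pending={}
Op 8: UPDATE c=5 (pending; pending now {c=5})
Op 9: UPDATE c=20 (pending; pending now {c=20})
Op 10: UPDATE c=11 (pending; pending now {c=11})
Op 11: UPDATE c=21 (pending; pending now {c=21})
Op 12: ROLLBACK: discarded pending ['c']; in_txn=False
ROLLBACK at op 12 discards: ['c']

Answer: c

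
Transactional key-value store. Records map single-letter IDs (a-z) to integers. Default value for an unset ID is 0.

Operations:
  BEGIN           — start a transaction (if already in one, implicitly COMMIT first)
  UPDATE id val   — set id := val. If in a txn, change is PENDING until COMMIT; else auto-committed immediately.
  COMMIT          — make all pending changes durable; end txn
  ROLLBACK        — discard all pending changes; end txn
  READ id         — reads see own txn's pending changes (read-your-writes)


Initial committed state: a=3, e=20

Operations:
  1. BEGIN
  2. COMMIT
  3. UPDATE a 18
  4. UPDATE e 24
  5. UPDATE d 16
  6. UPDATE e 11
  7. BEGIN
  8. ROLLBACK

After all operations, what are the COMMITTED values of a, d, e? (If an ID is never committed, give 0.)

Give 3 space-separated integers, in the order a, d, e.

Answer: 18 16 11

Derivation:
Initial committed: {a=3, e=20}
Op 1: BEGIN: in_txn=True, pending={}
Op 2: COMMIT: merged [] into committed; committed now {a=3, e=20}
Op 3: UPDATE a=18 (auto-commit; committed a=18)
Op 4: UPDATE e=24 (auto-commit; committed e=24)
Op 5: UPDATE d=16 (auto-commit; committed d=16)
Op 6: UPDATE e=11 (auto-commit; committed e=11)
Op 7: BEGIN: in_txn=True, pending={}
Op 8: ROLLBACK: discarded pending []; in_txn=False
Final committed: {a=18, d=16, e=11}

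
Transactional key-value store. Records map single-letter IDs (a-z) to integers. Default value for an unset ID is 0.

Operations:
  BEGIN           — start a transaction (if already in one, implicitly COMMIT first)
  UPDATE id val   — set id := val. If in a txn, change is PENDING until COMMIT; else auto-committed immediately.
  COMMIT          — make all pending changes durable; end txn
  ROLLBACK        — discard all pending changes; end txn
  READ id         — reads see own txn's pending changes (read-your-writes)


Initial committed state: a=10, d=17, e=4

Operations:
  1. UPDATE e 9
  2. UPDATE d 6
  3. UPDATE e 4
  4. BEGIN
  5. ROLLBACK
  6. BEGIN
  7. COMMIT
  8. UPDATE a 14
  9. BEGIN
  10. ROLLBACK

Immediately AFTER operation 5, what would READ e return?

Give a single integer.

Initial committed: {a=10, d=17, e=4}
Op 1: UPDATE e=9 (auto-commit; committed e=9)
Op 2: UPDATE d=6 (auto-commit; committed d=6)
Op 3: UPDATE e=4 (auto-commit; committed e=4)
Op 4: BEGIN: in_txn=True, pending={}
Op 5: ROLLBACK: discarded pending []; in_txn=False
After op 5: visible(e) = 4 (pending={}, committed={a=10, d=6, e=4})

Answer: 4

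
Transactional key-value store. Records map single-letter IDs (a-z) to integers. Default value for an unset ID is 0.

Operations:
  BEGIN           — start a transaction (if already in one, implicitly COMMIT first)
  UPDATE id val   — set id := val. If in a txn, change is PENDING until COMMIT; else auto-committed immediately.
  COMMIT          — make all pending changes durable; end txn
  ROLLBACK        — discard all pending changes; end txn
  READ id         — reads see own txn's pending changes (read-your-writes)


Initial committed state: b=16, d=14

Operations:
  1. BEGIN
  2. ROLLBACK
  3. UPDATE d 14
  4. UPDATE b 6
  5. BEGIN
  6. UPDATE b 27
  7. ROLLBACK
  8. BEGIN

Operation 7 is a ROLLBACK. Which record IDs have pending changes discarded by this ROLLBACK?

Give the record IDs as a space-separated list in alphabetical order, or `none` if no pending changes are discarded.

Answer: b

Derivation:
Initial committed: {b=16, d=14}
Op 1: BEGIN: in_txn=True, pending={}
Op 2: ROLLBACK: discarded pending []; in_txn=False
Op 3: UPDATE d=14 (auto-commit; committed d=14)
Op 4: UPDATE b=6 (auto-commit; committed b=6)
Op 5: BEGIN: in_txn=True, pending={}
Op 6: UPDATE b=27 (pending; pending now {b=27})
Op 7: ROLLBACK: discarded pending ['b']; in_txn=False
Op 8: BEGIN: in_txn=True, pending={}
ROLLBACK at op 7 discards: ['b']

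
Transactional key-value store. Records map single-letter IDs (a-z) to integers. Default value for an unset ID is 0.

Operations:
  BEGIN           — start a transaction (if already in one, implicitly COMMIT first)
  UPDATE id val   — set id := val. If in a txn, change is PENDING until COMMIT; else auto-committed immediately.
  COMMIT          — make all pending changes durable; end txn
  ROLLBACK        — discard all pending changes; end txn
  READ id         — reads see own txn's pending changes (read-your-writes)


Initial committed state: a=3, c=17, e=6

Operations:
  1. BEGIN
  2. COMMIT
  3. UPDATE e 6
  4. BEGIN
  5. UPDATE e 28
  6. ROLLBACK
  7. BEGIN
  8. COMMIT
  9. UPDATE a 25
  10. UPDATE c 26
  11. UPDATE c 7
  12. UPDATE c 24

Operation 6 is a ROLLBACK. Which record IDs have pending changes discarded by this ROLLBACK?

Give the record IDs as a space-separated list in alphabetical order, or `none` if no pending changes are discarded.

Initial committed: {a=3, c=17, e=6}
Op 1: BEGIN: in_txn=True, pending={}
Op 2: COMMIT: merged [] into committed; committed now {a=3, c=17, e=6}
Op 3: UPDATE e=6 (auto-commit; committed e=6)
Op 4: BEGIN: in_txn=True, pending={}
Op 5: UPDATE e=28 (pending; pending now {e=28})
Op 6: ROLLBACK: discarded pending ['e']; in_txn=False
Op 7: BEGIN: in_txn=True, pending={}
Op 8: COMMIT: merged [] into committed; committed now {a=3, c=17, e=6}
Op 9: UPDATE a=25 (auto-commit; committed a=25)
Op 10: UPDATE c=26 (auto-commit; committed c=26)
Op 11: UPDATE c=7 (auto-commit; committed c=7)
Op 12: UPDATE c=24 (auto-commit; committed c=24)
ROLLBACK at op 6 discards: ['e']

Answer: e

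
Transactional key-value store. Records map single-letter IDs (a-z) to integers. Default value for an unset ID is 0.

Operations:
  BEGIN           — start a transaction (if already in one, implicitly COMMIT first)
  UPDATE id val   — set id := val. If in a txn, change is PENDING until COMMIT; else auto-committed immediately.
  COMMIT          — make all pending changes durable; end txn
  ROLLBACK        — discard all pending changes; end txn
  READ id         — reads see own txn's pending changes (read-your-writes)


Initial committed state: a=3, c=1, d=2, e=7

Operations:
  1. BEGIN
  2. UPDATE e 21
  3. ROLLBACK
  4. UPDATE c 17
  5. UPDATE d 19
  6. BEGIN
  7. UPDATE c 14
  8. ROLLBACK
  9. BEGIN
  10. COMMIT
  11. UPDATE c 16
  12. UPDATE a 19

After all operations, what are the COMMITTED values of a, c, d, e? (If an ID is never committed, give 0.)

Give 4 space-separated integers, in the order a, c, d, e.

Initial committed: {a=3, c=1, d=2, e=7}
Op 1: BEGIN: in_txn=True, pending={}
Op 2: UPDATE e=21 (pending; pending now {e=21})
Op 3: ROLLBACK: discarded pending ['e']; in_txn=False
Op 4: UPDATE c=17 (auto-commit; committed c=17)
Op 5: UPDATE d=19 (auto-commit; committed d=19)
Op 6: BEGIN: in_txn=True, pending={}
Op 7: UPDATE c=14 (pending; pending now {c=14})
Op 8: ROLLBACK: discarded pending ['c']; in_txn=False
Op 9: BEGIN: in_txn=True, pending={}
Op 10: COMMIT: merged [] into committed; committed now {a=3, c=17, d=19, e=7}
Op 11: UPDATE c=16 (auto-commit; committed c=16)
Op 12: UPDATE a=19 (auto-commit; committed a=19)
Final committed: {a=19, c=16, d=19, e=7}

Answer: 19 16 19 7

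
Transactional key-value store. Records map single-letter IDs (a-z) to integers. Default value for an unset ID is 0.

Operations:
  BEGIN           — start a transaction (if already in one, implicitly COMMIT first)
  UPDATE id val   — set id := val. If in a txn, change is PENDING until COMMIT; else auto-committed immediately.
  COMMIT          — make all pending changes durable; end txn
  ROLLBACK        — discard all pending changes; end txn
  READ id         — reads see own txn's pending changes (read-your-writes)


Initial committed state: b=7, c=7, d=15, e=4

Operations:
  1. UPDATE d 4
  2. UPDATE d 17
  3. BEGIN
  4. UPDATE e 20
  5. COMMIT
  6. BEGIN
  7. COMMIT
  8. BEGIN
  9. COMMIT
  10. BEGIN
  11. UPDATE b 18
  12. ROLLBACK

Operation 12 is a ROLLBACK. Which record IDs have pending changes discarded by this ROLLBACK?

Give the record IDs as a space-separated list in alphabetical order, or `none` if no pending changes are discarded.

Answer: b

Derivation:
Initial committed: {b=7, c=7, d=15, e=4}
Op 1: UPDATE d=4 (auto-commit; committed d=4)
Op 2: UPDATE d=17 (auto-commit; committed d=17)
Op 3: BEGIN: in_txn=True, pending={}
Op 4: UPDATE e=20 (pending; pending now {e=20})
Op 5: COMMIT: merged ['e'] into committed; committed now {b=7, c=7, d=17, e=20}
Op 6: BEGIN: in_txn=True, pending={}
Op 7: COMMIT: merged [] into committed; committed now {b=7, c=7, d=17, e=20}
Op 8: BEGIN: in_txn=True, pending={}
Op 9: COMMIT: merged [] into committed; committed now {b=7, c=7, d=17, e=20}
Op 10: BEGIN: in_txn=True, pending={}
Op 11: UPDATE b=18 (pending; pending now {b=18})
Op 12: ROLLBACK: discarded pending ['b']; in_txn=False
ROLLBACK at op 12 discards: ['b']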